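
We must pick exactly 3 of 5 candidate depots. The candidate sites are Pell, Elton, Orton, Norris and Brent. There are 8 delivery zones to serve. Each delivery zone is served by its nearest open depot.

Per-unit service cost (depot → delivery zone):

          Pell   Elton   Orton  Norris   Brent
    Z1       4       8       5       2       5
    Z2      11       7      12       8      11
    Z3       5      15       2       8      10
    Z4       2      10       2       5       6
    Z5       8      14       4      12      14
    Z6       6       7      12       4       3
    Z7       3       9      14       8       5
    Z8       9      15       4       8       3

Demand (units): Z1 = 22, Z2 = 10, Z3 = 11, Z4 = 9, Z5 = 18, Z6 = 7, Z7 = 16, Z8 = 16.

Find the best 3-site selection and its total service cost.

With exactly 3 open, each delivery zone uses its cheapest among the chosen.
{Pell, Orton, Norris}: Z1→Norris 2·22=44, Z2→Norris 8·10=80, Z3→Orton 2·11=22, Z4→Pell 2·9=18, Z5→Orton 4·18=72, Z6→Norris 4·7=28, Z7→Pell 3·16=48, Z8→Orton 4·16=64. Service cost 376.
{Orton, Norris, Brent}: service cost 385
{Pell, Elton, Orton}: service cost 424
Among all 10 size-3 choices, {Pell, Orton, Norris} is lowest.

Choose Pell, Orton and Norris; total service cost 376.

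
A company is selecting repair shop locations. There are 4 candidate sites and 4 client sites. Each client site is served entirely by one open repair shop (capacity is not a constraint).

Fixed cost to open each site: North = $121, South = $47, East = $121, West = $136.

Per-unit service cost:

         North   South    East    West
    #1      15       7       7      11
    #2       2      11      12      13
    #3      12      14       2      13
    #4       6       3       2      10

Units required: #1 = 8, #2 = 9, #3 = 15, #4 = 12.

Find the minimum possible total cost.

Minimum total cost: 339

For any fixed open set, each client site goes to its cheapest open site; total = fixed + service.
{East}: #1→East 7·8=56, #2→East 12·9=108, #3→East 2·15=30, #4→East 2·12=24. Service 218; fixed 121; total 339.
{North, East}: #1→East 7·8=56, #2→North 2·9=18, #3→East 2·15=30, #4→East 2·12=24. Service 128; fixed 242; total 370.
{South, East}: #1→South 7·8=56, #2→South 11·9=99, #3→East 2·15=30, #4→East 2·12=24. Service 209; fixed 168; total 377.
{North, South, East, West}: service 128 + fixed 425 = 553
No other subset beats 339.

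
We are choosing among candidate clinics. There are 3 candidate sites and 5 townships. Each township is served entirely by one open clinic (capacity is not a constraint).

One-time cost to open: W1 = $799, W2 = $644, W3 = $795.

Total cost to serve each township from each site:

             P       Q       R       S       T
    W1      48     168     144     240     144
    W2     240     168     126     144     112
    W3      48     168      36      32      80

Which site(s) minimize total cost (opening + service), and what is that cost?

Open W3 only; minimum total cost 1159.

For any fixed open set, each township goes to its cheapest open site; total = fixed + service.
{W3}: P→W3 48, Q→W3 168, R→W3 36, S→W3 32, T→W3 80. Service 364; fixed 795; total 1159.
{W2}: P→W2 240, Q→W2 168, R→W2 126, S→W2 144, T→W2 112. Service 790; fixed 644; total 1434.
{W1}: P→W1 48, Q→W1 168, R→W1 144, S→W1 240, T→W1 144. Service 744; fixed 799; total 1543.
{W1, W2, W3}: P→W1 48, Q→W1 168, R→W3 36, S→W3 32, T→W3 80. Service 364; fixed 2238; total 2602.
(All 7 nonempty subsets were checked; W3 only is lowest.)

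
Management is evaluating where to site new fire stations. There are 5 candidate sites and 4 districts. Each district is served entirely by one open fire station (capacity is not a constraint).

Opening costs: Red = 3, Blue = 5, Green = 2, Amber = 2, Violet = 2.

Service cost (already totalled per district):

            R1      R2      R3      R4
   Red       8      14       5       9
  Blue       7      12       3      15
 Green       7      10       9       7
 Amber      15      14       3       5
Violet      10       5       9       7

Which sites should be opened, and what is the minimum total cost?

Open Green, Amber and Violet; minimum total cost 26.

For any fixed open set, each district goes to its cheapest open site; total = fixed + service.
{Green, Amber, Violet}: R1→Green 7, R2→Violet 5, R3→Amber 3, R4→Amber 5. Service 20; fixed 6; total 26.
{Amber, Violet}: R1→Violet 10, R2→Violet 5, R3→Amber 3, R4→Amber 5. Service 23; fixed 4; total 27.
{Red, Amber, Violet}: service 21 + fixed 7 = 28
{Red, Blue, Green, Amber, Violet}: service 20 + fixed 14 = 34
No other subset beats 26.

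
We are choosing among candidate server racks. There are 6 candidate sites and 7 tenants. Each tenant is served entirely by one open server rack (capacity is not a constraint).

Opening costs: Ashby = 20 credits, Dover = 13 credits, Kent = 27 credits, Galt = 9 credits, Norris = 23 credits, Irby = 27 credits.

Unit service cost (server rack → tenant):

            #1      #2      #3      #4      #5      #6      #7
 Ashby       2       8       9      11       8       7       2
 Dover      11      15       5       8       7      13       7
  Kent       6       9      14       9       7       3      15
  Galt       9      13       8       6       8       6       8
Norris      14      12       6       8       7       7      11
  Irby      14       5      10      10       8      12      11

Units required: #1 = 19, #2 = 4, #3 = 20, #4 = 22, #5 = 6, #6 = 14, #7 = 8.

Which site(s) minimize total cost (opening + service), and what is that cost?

Open Ashby, Dover, Kent and Galt; minimum total cost 471.

For any fixed open set, each tenant goes to its cheapest open site; total = fixed + service.
{Ashby, Dover, Kent, Galt}: #1→Ashby 2·19=38, #2→Ashby 8·4=32, #3→Dover 5·20=100, #4→Galt 6·22=132, #5→Dover 7·6=42, #6→Kent 3·14=42, #7→Ashby 2·8=16. Service 402; fixed 69; total 471.
{Ashby, Dover, Kent, Galt, Irby}: #1→Ashby 2·19=38, #2→Irby 5·4=20, #3→Dover 5·20=100, #4→Galt 6·22=132, #5→Dover 7·6=42, #6→Kent 3·14=42, #7→Ashby 2·8=16. Service 390; fixed 96; total 486.
{Ashby, Dover, Galt}: service 444 + fixed 42 = 486
{Ashby, Dover, Kent, Galt, Norris, Irby}: service 390 + fixed 119 = 509
No other subset beats 471.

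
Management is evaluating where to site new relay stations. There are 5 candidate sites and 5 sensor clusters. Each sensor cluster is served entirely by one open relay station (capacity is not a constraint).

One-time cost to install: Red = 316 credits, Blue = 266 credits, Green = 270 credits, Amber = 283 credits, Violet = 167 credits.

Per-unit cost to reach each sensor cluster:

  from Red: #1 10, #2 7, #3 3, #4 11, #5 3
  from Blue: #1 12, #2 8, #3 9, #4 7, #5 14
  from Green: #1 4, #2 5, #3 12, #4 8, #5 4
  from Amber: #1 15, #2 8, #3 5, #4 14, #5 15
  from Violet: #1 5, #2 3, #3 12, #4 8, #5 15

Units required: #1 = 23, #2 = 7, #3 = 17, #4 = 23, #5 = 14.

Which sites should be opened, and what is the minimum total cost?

For any fixed open set, each sensor cluster goes to its cheapest open site; total = fixed + service.
{Green}: #1→Green 4·23=92, #2→Green 5·7=35, #3→Green 12·17=204, #4→Green 8·23=184, #5→Green 4·14=56. Service 571; fixed 270; total 841.
{Red, Violet}: service 413 + fixed 483 = 896
{Violet}: service 734 + fixed 167 = 901
{Red, Blue, Green, Amber, Violet}: service 367 + fixed 1302 = 1669
No other subset beats 841.

Open Green only; minimum total cost 841.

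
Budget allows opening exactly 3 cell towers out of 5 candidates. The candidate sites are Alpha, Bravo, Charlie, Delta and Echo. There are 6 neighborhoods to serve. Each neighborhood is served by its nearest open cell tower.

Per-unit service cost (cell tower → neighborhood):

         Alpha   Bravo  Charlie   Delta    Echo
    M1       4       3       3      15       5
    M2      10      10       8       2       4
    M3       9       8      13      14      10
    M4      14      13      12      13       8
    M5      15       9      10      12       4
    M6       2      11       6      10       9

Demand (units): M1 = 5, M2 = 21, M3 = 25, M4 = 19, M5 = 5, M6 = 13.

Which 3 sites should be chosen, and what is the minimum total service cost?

Choose Alpha, Delta and Echo; total service cost 485.

With exactly 3 open, each neighborhood uses its cheapest among the chosen.
{Alpha, Delta, Echo}: M1→Alpha 4·5=20, M2→Delta 2·21=42, M3→Alpha 9·25=225, M4→Echo 8·19=152, M5→Echo 4·5=20, M6→Alpha 2·13=26. Service cost 485.
{Alpha, Bravo, Echo}: service cost 497
{Alpha, Charlie, Echo}: service cost 522
Among all 10 size-3 choices, {Alpha, Delta, Echo} is lowest.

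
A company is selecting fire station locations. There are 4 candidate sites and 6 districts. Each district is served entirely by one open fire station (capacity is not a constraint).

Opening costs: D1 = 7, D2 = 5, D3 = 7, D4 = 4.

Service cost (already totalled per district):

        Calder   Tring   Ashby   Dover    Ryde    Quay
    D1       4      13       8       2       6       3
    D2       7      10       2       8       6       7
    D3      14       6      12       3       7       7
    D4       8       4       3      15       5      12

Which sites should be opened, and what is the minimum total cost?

For any fixed open set, each district goes to its cheapest open site; total = fixed + service.
{D1, D4}: Calder→D1 4, Tring→D4 4, Ashby→D4 3, Dover→D1 2, Ryde→D4 5, Quay→D1 3. Service 21; fixed 11; total 32.
{D1, D2, D4}: Calder→D1 4, Tring→D4 4, Ashby→D2 2, Dover→D1 2, Ryde→D4 5, Quay→D1 3. Service 20; fixed 16; total 36.
{D1, D2}: service 27 + fixed 12 = 39
{D1, D2, D3, D4}: service 20 + fixed 23 = 43
(All 15 nonempty subsets were checked; D1 and D4 is lowest.)

Open D1 and D4; minimum total cost 32.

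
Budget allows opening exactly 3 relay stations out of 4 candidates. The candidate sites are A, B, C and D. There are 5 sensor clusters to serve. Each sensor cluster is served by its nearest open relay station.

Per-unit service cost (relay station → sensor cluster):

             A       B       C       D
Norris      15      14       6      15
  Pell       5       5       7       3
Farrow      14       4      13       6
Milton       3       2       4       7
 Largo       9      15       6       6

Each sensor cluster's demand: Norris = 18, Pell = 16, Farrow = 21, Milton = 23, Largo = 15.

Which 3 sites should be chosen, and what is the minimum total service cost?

Choose B, C and D; total service cost 376.

With exactly 3 open, each sensor cluster uses its cheapest among the chosen.
{B, C, D}: Norris→C 6·18=108, Pell→D 3·16=48, Farrow→B 4·21=84, Milton→B 2·23=46, Largo→C 6·15=90. Service cost 376.
{A, B, C}: service cost 408
{A, C, D}: service cost 441
Among all 4 size-3 choices, {B, C, D} is lowest.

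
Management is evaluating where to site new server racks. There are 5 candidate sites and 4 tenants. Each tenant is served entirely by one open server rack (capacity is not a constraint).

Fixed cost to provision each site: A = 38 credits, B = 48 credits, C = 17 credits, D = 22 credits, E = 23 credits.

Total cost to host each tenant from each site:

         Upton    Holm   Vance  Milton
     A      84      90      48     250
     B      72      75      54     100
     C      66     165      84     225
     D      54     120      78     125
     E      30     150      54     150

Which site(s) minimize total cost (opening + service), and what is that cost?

For any fixed open set, each tenant goes to its cheapest open site; total = fixed + service.
{B, E}: Upton→E 30, Holm→B 75, Vance→B 54, Milton→B 100. Service 259; fixed 71; total 330.
{B, C, E}: Upton→E 30, Holm→B 75, Vance→B 54, Milton→B 100. Service 259; fixed 88; total 347.
{B}: service 301 + fixed 48 = 349
{A, B, C, D, E}: service 253 + fixed 148 = 401
No other subset beats 330.

Open B and E; minimum total cost 330.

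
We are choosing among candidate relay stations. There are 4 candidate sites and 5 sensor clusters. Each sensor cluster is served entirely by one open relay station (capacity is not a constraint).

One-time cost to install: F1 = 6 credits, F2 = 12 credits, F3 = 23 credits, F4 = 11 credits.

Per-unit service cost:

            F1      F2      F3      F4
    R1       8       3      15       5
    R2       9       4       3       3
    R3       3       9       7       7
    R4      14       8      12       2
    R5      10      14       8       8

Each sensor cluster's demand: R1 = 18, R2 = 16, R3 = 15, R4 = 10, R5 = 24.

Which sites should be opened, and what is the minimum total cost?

For any fixed open set, each sensor cluster goes to its cheapest open site; total = fixed + service.
{F1, F2, F4}: R1→F2 3·18=54, R2→F4 3·16=48, R3→F1 3·15=45, R4→F4 2·10=20, R5→F4 8·24=192. Service 359; fixed 29; total 388.
{F1, F2, F3, F4}: R1→F2 3·18=54, R2→F3 3·16=48, R3→F1 3·15=45, R4→F4 2·10=20, R5→F3 8·24=192. Service 359; fixed 52; total 411.
{F1, F4}: R1→F4 5·18=90, R2→F4 3·16=48, R3→F1 3·15=45, R4→F4 2·10=20, R5→F4 8·24=192. Service 395; fixed 17; total 412.
{F1}: R1→F1 8·18=144, R2→F1 9·16=144, R3→F1 3·15=45, R4→F1 14·10=140, R5→F1 10·24=240. Service 713; fixed 6; total 719.
No other subset beats 388.

Open F1, F2 and F4; minimum total cost 388.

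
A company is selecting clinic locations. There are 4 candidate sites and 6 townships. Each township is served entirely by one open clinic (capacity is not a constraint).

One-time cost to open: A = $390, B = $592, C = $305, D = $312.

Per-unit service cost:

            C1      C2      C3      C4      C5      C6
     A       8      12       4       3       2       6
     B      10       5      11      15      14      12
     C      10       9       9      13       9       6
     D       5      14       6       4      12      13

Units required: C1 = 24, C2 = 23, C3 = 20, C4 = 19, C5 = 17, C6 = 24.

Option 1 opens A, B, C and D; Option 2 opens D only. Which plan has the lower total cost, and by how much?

Option 1: {A, B, C, D}: C1→D 5·24=120, C2→B 5·23=115, C3→A 4·20=80, C4→A 3·19=57, C5→A 2·17=34, C6→A 6·24=144. Service 550; fixed 1599; total 2149.
Option 2: {D}: C1→D 5·24=120, C2→D 14·23=322, C3→D 6·20=120, C4→D 4·19=76, C5→D 12·17=204, C6→D 13·24=312. Service 1154; fixed 312; total 1466.
Difference: |2149 − 1466| = 683.

Option 2 is cheaper by 683.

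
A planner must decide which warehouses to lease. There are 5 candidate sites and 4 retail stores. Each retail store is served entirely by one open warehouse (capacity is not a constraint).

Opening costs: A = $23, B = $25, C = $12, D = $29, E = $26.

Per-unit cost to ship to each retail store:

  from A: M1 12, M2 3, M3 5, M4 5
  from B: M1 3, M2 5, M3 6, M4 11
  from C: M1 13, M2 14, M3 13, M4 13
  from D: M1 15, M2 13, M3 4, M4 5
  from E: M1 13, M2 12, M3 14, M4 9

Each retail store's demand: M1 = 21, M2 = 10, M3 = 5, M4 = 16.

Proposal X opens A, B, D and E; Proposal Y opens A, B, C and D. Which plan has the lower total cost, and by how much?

Proposal Y is cheaper by 14.

Proposal X: {A, B, D, E}: M1→B 3·21=63, M2→A 3·10=30, M3→D 4·5=20, M4→A 5·16=80. Service 193; fixed 103; total 296.
Proposal Y: {A, B, C, D}: M1→B 3·21=63, M2→A 3·10=30, M3→D 4·5=20, M4→A 5·16=80. Service 193; fixed 89; total 282.
Difference: |296 − 282| = 14.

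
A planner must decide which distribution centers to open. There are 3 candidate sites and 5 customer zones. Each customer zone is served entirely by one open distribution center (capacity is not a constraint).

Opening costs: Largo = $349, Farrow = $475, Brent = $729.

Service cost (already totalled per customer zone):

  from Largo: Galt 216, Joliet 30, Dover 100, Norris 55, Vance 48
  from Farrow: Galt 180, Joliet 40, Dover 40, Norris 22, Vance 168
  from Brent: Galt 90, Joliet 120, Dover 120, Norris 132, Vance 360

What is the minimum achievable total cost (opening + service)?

Minimum total cost: 798

For any fixed open set, each customer zone goes to its cheapest open site; total = fixed + service.
{Largo}: Galt→Largo 216, Joliet→Largo 30, Dover→Largo 100, Norris→Largo 55, Vance→Largo 48. Service 449; fixed 349; total 798.
{Farrow}: service 450 + fixed 475 = 925
{Largo, Farrow}: service 320 + fixed 824 = 1144
{Largo, Farrow, Brent}: service 230 + fixed 1553 = 1783
No other subset beats 798.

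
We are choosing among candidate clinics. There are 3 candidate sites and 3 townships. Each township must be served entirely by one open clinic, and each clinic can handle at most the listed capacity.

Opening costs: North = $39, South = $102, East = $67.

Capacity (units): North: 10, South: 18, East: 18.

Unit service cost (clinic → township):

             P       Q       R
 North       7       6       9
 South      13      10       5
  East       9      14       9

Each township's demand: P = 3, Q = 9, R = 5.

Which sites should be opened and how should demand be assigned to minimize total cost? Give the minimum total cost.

Minimum total cost: 232

Open {North, East}: P→East 9·3=27, Q→North 6·9=54, R→East 9·5=45.
Loads: North carries 9/10, East carries 8/18. Service 126; fixed 106; total 232.
Next best feasible plan costs 256.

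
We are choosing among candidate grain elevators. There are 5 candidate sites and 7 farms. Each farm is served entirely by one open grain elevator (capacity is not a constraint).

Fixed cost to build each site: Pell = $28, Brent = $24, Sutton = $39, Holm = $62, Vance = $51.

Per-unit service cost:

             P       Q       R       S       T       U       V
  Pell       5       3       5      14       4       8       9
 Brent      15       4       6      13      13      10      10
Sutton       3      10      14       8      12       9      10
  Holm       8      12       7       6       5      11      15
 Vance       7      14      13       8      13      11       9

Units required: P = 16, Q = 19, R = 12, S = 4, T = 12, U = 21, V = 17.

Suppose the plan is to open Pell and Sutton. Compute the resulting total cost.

Total cost: 633

Each farm is assigned to its cheapest site among the open ones.
{Pell, Sutton}: P→Sutton 3·16=48, Q→Pell 3·19=57, R→Pell 5·12=60, S→Sutton 8·4=32, T→Pell 4·12=48, U→Pell 8·21=168, V→Pell 9·17=153. Service 566; fixed 67; total 633.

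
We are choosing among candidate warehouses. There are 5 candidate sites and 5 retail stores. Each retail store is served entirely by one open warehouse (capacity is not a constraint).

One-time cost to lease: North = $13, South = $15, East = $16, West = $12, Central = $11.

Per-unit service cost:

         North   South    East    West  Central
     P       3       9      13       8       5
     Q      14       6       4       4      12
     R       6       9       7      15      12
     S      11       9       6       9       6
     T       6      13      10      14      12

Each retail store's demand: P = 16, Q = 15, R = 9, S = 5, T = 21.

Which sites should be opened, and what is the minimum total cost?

Open North and East; minimum total cost 347.

For any fixed open set, each retail store goes to its cheapest open site; total = fixed + service.
{North, East}: P→North 3·16=48, Q→East 4·15=60, R→North 6·9=54, S→East 6·5=30, T→North 6·21=126. Service 318; fixed 29; total 347.
{North, West, Central}: service 318 + fixed 36 = 354
{North, East, Central}: service 318 + fixed 40 = 358
{North, South, East, West, Central}: P→North 3·16=48, Q→East 4·15=60, R→North 6·9=54, S→East 6·5=30, T→North 6·21=126. Service 318; fixed 67; total 385.
No other subset beats 347.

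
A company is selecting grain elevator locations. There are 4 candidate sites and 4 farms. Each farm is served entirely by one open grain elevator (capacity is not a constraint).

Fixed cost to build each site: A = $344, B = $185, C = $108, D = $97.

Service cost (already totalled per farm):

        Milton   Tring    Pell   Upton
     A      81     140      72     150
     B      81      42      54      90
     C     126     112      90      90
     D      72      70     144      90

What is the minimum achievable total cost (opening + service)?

Minimum total cost: 452

For any fixed open set, each farm goes to its cheapest open site; total = fixed + service.
{B}: Milton→B 81, Tring→B 42, Pell→B 54, Upton→B 90. Service 267; fixed 185; total 452.
{D}: service 376 + fixed 97 = 473
{C}: service 418 + fixed 108 = 526
{A, B, C, D}: service 258 + fixed 734 = 992
No other subset beats 452.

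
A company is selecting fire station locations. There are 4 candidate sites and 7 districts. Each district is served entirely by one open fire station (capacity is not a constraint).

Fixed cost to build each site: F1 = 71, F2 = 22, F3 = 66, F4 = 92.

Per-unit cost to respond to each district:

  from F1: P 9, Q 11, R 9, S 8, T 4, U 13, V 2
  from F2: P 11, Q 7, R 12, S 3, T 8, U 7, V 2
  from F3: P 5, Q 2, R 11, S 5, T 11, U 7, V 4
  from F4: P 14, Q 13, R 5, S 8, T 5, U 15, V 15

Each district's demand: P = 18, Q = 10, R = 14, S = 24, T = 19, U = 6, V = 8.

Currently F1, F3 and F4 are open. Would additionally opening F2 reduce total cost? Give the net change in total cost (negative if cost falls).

Yes — net change −26 (cost falls by 26).

Current service cost with {F1, F3, F4}: 434.
Adding F2: each district re-picks its cheapest; new service cost 386, saving 48.
Extra fixed cost: 22. Net change = 22 − 48 = -26.
(Totals: 663 → 637.)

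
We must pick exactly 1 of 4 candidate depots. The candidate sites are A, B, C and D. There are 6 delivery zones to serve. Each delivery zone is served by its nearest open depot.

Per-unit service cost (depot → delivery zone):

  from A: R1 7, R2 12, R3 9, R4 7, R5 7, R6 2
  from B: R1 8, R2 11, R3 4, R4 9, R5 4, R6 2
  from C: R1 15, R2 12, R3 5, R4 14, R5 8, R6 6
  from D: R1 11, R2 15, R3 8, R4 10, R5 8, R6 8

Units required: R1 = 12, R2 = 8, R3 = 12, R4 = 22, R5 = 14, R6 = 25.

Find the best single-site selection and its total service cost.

Choose B only; total service cost 536.

With exactly 1 open, each delivery zone uses its cheapest among the chosen.
{B}: R1→B 8·12=96, R2→B 11·8=88, R3→B 4·12=48, R4→B 9·22=198, R5→B 4·14=56, R6→B 2·25=50. Service cost 536.
{A}: service cost 590
{D}: service cost 880
Among all 4 size-1 choices, {B} is lowest.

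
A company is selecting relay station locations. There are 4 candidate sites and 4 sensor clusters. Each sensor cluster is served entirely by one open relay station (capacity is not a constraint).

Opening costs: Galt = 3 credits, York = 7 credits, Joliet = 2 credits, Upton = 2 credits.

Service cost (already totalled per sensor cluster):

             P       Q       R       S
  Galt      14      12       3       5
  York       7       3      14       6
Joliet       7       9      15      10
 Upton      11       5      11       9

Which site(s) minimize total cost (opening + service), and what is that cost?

For any fixed open set, each sensor cluster goes to its cheapest open site; total = fixed + service.
{Galt, Joliet, Upton}: P→Joliet 7, Q→Upton 5, R→Galt 3, S→Galt 5. Service 20; fixed 7; total 27.
{Galt, York}: P→York 7, Q→York 3, R→Galt 3, S→Galt 5. Service 18; fixed 10; total 28.
{Galt, Joliet}: service 24 + fixed 5 = 29
{Galt, York, Joliet, Upton}: service 18 + fixed 14 = 32
No other subset beats 27.

Open Galt, Joliet and Upton; minimum total cost 27.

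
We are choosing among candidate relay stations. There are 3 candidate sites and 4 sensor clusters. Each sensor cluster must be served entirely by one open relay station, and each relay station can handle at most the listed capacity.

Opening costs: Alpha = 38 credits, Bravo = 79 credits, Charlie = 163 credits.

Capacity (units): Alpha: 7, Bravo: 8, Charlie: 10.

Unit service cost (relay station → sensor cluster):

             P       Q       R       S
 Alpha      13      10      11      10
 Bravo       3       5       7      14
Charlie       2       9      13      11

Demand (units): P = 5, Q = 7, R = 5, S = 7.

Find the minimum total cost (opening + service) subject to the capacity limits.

Open {Alpha, Bravo, Charlie}: P→Charlie 2·5=10, Q→Bravo 5·7=35, R→Charlie 13·5=65, S→Alpha 10·7=70.
Loads: Alpha carries 7/7, Bravo carries 7/8, Charlie carries 10/10. Service 180; fixed 280; total 460.
Next best feasible plan costs 523.

Minimum total cost: 460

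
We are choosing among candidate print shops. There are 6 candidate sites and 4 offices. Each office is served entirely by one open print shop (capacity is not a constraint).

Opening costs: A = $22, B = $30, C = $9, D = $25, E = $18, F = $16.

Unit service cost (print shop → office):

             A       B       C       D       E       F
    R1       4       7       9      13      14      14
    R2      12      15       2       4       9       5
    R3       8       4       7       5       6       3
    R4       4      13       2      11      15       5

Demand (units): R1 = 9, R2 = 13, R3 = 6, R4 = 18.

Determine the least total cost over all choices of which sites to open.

Minimum total cost: 163

For any fixed open set, each office goes to its cheapest open site; total = fixed + service.
{A, C, F}: R1→A 4·9=36, R2→C 2·13=26, R3→F 3·6=18, R4→C 2·18=36. Service 116; fixed 47; total 163.
{A, C}: service 140 + fixed 31 = 171
{A, C, E, F}: service 116 + fixed 65 = 181
{A, B, C, D, E, F}: service 116 + fixed 120 = 236
No other subset beats 163.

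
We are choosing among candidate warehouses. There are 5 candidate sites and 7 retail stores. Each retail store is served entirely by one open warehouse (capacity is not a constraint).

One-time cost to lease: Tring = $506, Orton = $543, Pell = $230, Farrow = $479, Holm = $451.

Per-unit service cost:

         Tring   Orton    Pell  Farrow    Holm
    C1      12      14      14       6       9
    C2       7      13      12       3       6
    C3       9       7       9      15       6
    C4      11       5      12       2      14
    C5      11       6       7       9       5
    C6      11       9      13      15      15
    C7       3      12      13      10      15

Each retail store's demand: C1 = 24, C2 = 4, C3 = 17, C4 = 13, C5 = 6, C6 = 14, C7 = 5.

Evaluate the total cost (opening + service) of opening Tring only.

Each retail store is assigned to its cheapest site among the open ones.
{Tring}: C1→Tring 12·24=288, C2→Tring 7·4=28, C3→Tring 9·17=153, C4→Tring 11·13=143, C5→Tring 11·6=66, C6→Tring 11·14=154, C7→Tring 3·5=15. Service 847; fixed 506; total 1353.

Total cost: 1353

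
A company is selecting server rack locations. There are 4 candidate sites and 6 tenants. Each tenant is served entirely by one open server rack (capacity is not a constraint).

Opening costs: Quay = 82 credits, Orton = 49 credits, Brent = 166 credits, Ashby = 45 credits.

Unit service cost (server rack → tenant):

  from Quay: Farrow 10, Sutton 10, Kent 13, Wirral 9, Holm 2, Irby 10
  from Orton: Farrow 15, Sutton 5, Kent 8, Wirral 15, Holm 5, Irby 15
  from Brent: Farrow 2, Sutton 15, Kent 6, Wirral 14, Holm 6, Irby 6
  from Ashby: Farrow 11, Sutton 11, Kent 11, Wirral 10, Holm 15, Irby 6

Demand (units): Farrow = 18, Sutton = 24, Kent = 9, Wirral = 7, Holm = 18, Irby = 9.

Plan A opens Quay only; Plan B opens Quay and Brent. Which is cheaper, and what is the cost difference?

Plan B is cheaper by 77.

Plan A: {Quay}: Farrow→Quay 10·18=180, Sutton→Quay 10·24=240, Kent→Quay 13·9=117, Wirral→Quay 9·7=63, Holm→Quay 2·18=36, Irby→Quay 10·9=90. Service 726; fixed 82; total 808.
Plan B: {Quay, Brent}: Farrow→Brent 2·18=36, Sutton→Quay 10·24=240, Kent→Brent 6·9=54, Wirral→Quay 9·7=63, Holm→Quay 2·18=36, Irby→Brent 6·9=54. Service 483; fixed 248; total 731.
Difference: |808 − 731| = 77.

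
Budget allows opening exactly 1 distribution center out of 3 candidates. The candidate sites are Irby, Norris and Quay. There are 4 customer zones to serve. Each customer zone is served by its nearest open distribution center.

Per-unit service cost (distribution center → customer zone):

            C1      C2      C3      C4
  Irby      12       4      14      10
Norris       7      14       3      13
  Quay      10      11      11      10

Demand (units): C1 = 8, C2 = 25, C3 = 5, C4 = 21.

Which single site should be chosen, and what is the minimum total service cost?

With exactly 1 open, each customer zone uses its cheapest among the chosen.
{Irby}: C1→Irby 12·8=96, C2→Irby 4·25=100, C3→Irby 14·5=70, C4→Irby 10·21=210. Service cost 476.
{Quay}: service cost 620
{Norris}: service cost 694
Among all 3 size-1 choices, {Irby} is lowest.

Choose Irby only; total service cost 476.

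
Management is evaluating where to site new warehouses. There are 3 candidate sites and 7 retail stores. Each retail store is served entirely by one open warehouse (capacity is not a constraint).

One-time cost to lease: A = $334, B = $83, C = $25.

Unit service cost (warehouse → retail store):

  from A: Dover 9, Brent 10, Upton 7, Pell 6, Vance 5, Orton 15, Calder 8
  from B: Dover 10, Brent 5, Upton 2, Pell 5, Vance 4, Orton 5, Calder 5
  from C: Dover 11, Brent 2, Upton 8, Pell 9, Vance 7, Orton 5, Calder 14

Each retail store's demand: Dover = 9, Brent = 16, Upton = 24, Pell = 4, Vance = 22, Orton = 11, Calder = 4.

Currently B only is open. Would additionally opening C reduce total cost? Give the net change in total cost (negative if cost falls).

Yes — net change −23 (cost falls by 23).

Current service cost with {B}: 401.
Adding C: each retail store re-picks its cheapest; new service cost 353, saving 48.
Extra fixed cost: 25. Net change = 25 − 48 = -23.
(Totals: 484 → 461.)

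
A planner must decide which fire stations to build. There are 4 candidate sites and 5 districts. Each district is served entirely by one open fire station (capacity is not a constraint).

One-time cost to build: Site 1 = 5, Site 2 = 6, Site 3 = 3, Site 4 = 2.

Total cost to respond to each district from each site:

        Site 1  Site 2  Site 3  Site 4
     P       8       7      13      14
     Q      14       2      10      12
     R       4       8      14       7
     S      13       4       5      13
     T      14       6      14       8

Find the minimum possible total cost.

Minimum total cost: 33

For any fixed open set, each district goes to its cheapest open site; total = fixed + service.
{Site 2}: P→Site 2 7, Q→Site 2 2, R→Site 2 8, S→Site 2 4, T→Site 2 6. Service 27; fixed 6; total 33.
{Site 1, Site 2}: service 23 + fixed 11 = 34
{Site 2, Site 4}: service 26 + fixed 8 = 34
{Site 1, Site 2, Site 3, Site 4}: service 23 + fixed 16 = 39
(All 15 nonempty subsets were checked; Site 2 only is lowest.)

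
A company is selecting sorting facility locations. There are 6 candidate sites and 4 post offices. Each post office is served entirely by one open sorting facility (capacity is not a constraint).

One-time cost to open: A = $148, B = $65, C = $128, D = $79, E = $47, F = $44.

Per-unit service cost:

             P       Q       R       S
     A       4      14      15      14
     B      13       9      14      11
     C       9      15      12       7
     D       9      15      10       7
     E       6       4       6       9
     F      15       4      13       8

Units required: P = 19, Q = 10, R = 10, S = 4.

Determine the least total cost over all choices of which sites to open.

For any fixed open set, each post office goes to its cheapest open site; total = fixed + service.
{E}: P→E 6·19=114, Q→E 4·10=40, R→E 6·10=60, S→E 9·4=36. Service 250; fixed 47; total 297.
{E, F}: service 246 + fixed 91 = 337
{B, E}: service 250 + fixed 112 = 362
{A, B, C, D, E, F}: service 204 + fixed 511 = 715
No other subset beats 297.

Minimum total cost: 297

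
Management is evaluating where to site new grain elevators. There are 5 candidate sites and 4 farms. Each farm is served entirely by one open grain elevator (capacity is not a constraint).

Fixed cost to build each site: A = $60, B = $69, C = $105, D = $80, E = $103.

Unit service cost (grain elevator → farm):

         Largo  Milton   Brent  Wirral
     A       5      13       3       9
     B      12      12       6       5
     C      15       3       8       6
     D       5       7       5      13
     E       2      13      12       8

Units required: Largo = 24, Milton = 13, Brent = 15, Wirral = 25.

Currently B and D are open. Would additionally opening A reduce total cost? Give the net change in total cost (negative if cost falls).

No — net change +30 (cost rises by 30).

Current service cost with {B, D}: 411.
Adding A: each farm re-picks its cheapest; new service cost 381, saving 30.
Extra fixed cost: 60. Net change = 60 − 30 = 30.
(Totals: 560 → 590.)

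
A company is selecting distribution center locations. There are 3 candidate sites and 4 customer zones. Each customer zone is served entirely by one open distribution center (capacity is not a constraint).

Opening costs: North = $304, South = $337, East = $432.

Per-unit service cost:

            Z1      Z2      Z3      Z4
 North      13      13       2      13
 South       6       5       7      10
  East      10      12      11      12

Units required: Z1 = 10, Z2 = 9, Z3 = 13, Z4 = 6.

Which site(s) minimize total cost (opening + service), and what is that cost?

For any fixed open set, each customer zone goes to its cheapest open site; total = fixed + service.
{South}: Z1→South 6·10=60, Z2→South 5·9=45, Z3→South 7·13=91, Z4→South 10·6=60. Service 256; fixed 337; total 593.
{North}: service 351 + fixed 304 = 655
{North, South}: Z1→South 6·10=60, Z2→South 5·9=45, Z3→North 2·13=26, Z4→South 10·6=60. Service 191; fixed 641; total 832.
{North, South, East}: service 191 + fixed 1073 = 1264
No other subset beats 593.

Open South only; minimum total cost 593.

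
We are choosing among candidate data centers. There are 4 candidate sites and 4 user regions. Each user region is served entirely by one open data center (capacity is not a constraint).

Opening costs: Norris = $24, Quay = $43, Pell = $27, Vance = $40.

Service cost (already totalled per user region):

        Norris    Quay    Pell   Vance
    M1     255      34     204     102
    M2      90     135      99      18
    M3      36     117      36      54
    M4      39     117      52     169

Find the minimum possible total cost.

For any fixed open set, each user region goes to its cheapest open site; total = fixed + service.
{Norris, Quay, Vance}: M1→Quay 34, M2→Vance 18, M3→Norris 36, M4→Norris 39. Service 127; fixed 107; total 234.
{Quay, Pell, Vance}: M1→Quay 34, M2→Vance 18, M3→Pell 36, M4→Pell 52. Service 140; fixed 110; total 250.
{Norris, Vance}: M1→Vance 102, M2→Vance 18, M3→Norris 36, M4→Norris 39. Service 195; fixed 64; total 259.
{Norris, Quay, Pell, Vance}: service 127 + fixed 134 = 261
No other subset beats 234.

Minimum total cost: 234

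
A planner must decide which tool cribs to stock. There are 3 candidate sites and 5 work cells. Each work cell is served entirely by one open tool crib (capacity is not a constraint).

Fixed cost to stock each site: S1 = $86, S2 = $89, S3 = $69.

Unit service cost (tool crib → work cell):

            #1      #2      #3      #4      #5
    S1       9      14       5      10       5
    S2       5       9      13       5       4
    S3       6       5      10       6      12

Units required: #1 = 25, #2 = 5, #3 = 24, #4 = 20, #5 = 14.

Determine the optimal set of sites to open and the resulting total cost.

Open S1 and S2; minimum total cost 621.

For any fixed open set, each work cell goes to its cheapest open site; total = fixed + service.
{S1, S2}: #1→S2 5·25=125, #2→S2 9·5=45, #3→S1 5·24=120, #4→S2 5·20=100, #5→S2 4·14=56. Service 446; fixed 175; total 621.
{S1, S3}: service 485 + fixed 155 = 640
{S1, S2, S3}: service 426 + fixed 244 = 670
{S3}: service 703 + fixed 69 = 772
No other subset beats 621.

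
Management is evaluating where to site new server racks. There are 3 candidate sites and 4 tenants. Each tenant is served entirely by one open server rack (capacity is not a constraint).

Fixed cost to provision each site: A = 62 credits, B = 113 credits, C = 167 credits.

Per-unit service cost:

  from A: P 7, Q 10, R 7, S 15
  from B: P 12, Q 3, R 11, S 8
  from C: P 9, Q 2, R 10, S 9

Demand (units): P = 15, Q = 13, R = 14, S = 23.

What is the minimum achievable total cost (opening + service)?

For any fixed open set, each tenant goes to its cheapest open site; total = fixed + service.
{A, B}: P→A 7·15=105, Q→B 3·13=39, R→A 7·14=98, S→B 8·23=184. Service 426; fixed 175; total 601.
{A, C}: service 436 + fixed 229 = 665
{B}: service 557 + fixed 113 = 670
{A, B, C}: P→A 7·15=105, Q→C 2·13=26, R→A 7·14=98, S→B 8·23=184. Service 413; fixed 342; total 755.
(All 7 nonempty subsets were checked; A and B is lowest.)

Minimum total cost: 601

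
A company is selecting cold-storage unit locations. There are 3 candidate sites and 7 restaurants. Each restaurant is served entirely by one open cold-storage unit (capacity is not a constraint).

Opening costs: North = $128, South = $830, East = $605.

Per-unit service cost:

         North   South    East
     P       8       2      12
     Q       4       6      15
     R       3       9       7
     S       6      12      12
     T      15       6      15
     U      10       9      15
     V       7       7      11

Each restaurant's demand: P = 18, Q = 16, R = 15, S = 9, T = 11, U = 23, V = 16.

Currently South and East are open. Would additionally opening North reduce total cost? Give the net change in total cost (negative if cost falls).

Yes — net change −18 (cost falls by 18).

Current service cost with {South, East}: 730.
Adding North: each restaurant re-picks its cheapest; new service cost 584, saving 146.
Extra fixed cost: 128. Net change = 128 − 146 = -18.
(Totals: 2165 → 2147.)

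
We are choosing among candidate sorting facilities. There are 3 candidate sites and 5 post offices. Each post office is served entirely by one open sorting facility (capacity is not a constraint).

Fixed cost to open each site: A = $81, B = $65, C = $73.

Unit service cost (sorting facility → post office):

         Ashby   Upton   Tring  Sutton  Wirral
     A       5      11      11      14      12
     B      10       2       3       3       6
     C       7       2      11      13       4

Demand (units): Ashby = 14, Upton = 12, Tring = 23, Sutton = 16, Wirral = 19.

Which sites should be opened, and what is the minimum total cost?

For any fixed open set, each post office goes to its cheapest open site; total = fixed + service.
{B, C}: Ashby→C 7·14=98, Upton→B 2·12=24, Tring→B 3·23=69, Sutton→B 3·16=48, Wirral→C 4·19=76. Service 315; fixed 138; total 453.
{B}: Ashby→B 10·14=140, Upton→B 2·12=24, Tring→B 3·23=69, Sutton→B 3·16=48, Wirral→B 6·19=114. Service 395; fixed 65; total 460.
{A, B}: service 325 + fixed 146 = 471
{A, B, C}: Ashby→A 5·14=70, Upton→B 2·12=24, Tring→B 3·23=69, Sutton→B 3·16=48, Wirral→C 4·19=76. Service 287; fixed 219; total 506.
No other subset beats 453.

Open B and C; minimum total cost 453.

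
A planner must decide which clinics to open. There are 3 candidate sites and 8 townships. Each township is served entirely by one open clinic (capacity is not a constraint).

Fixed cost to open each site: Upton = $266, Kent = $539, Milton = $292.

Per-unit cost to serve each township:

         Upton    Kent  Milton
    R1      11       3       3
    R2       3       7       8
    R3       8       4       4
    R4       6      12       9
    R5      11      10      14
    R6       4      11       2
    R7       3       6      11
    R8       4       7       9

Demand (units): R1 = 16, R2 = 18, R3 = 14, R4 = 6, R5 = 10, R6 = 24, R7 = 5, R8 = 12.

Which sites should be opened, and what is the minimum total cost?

Open Upton only; minimum total cost 913.

For any fixed open set, each township goes to its cheapest open site; total = fixed + service.
{Upton}: R1→Upton 11·16=176, R2→Upton 3·18=54, R3→Upton 8·14=112, R4→Upton 6·6=36, R5→Upton 11·10=110, R6→Upton 4·24=96, R7→Upton 3·5=15, R8→Upton 4·12=48. Service 647; fixed 266; total 913.
{Milton}: service 653 + fixed 292 = 945
{Upton, Milton}: service 415 + fixed 558 = 973
{Upton, Kent, Milton}: R1→Kent 3·16=48, R2→Upton 3·18=54, R3→Kent 4·14=56, R4→Upton 6·6=36, R5→Kent 10·10=100, R6→Milton 2·24=48, R7→Upton 3·5=15, R8→Upton 4·12=48. Service 405; fixed 1097; total 1502.
No other subset beats 913.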